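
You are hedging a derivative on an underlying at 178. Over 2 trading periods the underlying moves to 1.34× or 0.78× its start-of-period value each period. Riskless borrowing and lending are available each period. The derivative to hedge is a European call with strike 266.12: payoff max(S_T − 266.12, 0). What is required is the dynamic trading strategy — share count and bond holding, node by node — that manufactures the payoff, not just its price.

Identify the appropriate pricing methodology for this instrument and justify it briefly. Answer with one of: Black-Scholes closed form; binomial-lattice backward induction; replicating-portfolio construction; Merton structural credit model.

Key observation: since the answer must list Δ and B at each node of the 1.34/0.78 lattice on 178, the replicating-portfolio method — solving the two-state system at every node — is the one that applies.

framework: replicating-portfolio construction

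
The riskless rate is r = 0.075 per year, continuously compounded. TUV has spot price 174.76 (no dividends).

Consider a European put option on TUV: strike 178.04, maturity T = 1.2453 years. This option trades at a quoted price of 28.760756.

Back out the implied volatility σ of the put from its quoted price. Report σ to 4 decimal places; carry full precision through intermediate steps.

sigma = 0.4681

At σ = 0.4681 the Black–Scholes value reproduces the quote:
σ√T = 0.4681·√1.2453 = 0.522367
d₁ = (ln(S/K) + (r+σ²/2)T) / (σ√T) = (ln(174.76/178.04) + (0.075+0.4681²/2)·1.2453) / 0.522367 = (-0.018595 + 0.229831) / 0.522367 = 0.404383
d₂ = d₁ − σ√T = 0.404383 − 0.522367 = -0.117984
e^{−rT} = 0.910831
N(−d₁) = 0.342965,  N(−d₂) = 0.546960
V = K·e^{−rT}·N(−d₂) − S·N(−d₁) = 88.697396 − 59.936641 = 28.760756 (matching the quote); vega is positive throughout, so no other σ reproduces this price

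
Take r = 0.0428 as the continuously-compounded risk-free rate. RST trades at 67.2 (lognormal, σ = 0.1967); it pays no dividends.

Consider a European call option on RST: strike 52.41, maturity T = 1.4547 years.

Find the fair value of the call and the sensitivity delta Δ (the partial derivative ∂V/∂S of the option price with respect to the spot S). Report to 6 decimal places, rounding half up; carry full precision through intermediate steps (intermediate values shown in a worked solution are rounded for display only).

price = 18.558631
Δ = 0.923474

σ√T = 0.1967·√1.4547 = 0.237242
d₁ = (ln(S/K) + (r+σ²/2)T) / (σ√T) = (ln(67.2/52.41) + (0.0428+0.1967²/2)·1.4547) / 0.237242 = (0.248576 + 0.090403) / 0.237242 = 1.428833
d₂ = d₁ − σ√T = 1.428833 − 0.237242 = 1.191591
e^{−rT} = 0.939637
N(d₁) = 0.923474,  N(d₂) = 0.883289
Call price V = S·N(d₁) − K·e^{−rT}·N(d₂) = 62.057445 − 43.498814 = 18.558631
Δ = N(d₁) = 0.923474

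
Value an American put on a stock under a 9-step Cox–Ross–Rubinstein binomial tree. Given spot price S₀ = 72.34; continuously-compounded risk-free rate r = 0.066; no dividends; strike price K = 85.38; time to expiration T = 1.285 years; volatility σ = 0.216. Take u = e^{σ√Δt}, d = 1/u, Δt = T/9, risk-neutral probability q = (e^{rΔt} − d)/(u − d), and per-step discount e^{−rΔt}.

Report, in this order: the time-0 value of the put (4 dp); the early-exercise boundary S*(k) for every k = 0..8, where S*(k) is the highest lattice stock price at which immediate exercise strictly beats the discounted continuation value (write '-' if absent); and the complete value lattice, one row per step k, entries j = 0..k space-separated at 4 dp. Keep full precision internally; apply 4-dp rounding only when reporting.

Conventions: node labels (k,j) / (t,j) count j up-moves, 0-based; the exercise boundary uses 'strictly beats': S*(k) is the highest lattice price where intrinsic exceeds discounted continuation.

params: Δt=0.14278 u=1.08504 d=0.92162 q=0.53754 e^(-rΔt)=0.99062
t_9 payoffs: 50.6773 44.5240 37.2797 28.7508 18.7097 6.8881 0.0000 0.0000 0.0000 0.0000
t_8: node(8,0) S=37.6539 payoff=47.7261 vs cont=46.9253 → 47.7261 [stop]  node(8,1) S=44.3304 payoff=41.0496 vs cont=40.2488 → 41.0496 [stop]  node(8,2) S=52.1908 payoff=33.1892 vs cont=32.3884 → 33.1892 [stop]  node(8,3) S=61.4450 payoff=23.9350 vs cont=23.1342 → 23.9350 [stop]  node(8,4) S=72.3400 payoff=13.0400 vs cont=12.2392 → 13.0400 [stop]  node(8,5) S=85.1669 payoff=0.2131 vs cont=3.1556 → 3.1556 [wait]  node(8,6) S=100.2681 payoff=0.0000 vs cont=0.0000 → 0.0000 [wait]  node(8,7) S=118.0470 payoff=0.0000 vs cont=0.0000 → 0.0000 [wait]  node(8,8) S=138.9784 payoff=0.0000 vs cont=0.0000 → 0.0000 [wait]  ⇒ S*(8)=72.3400
t_7: node(7,0) S=40.8560 payoff=44.5240 vs cont=43.7232 → 44.5240 [stop]  node(7,1) S=48.1003 payoff=37.2797 vs cont=36.4789 → 37.2797 [stop]  node(7,2) S=56.6292 payoff=28.7508 vs cont=27.9500 → 28.7508 [stop]  node(7,3) S=66.6703 payoff=18.7097 vs cont=17.9089 → 18.7097 [stop]  node(7,4) S=78.4919 payoff=6.8881 vs cont=7.6542 → 7.6542 [wait]  node(7,5) S=92.4095 payoff=0.0000 vs cont=1.4456 → 1.4456 [wait]  node(7,6) S=108.7950 payoff=0.0000 vs cont=0.0000 → 0.0000 [wait]  node(7,7) S=128.0859 payoff=0.0000 vs cont=0.0000 → 0.0000 [wait]  ⇒ S*(7)=66.6703
t_6: node(6,0) S=44.3304 payoff=41.0496 vs cont=40.2488 → 41.0496 [stop]  node(6,1) S=52.1908 payoff=33.1892 vs cont=32.3884 → 33.1892 [stop]  node(6,2) S=61.4450 payoff=23.9350 vs cont=23.1342 → 23.9350 [stop]  node(6,3) S=72.3400 payoff=13.0400 vs cont=12.6472 → 13.0400 [stop]  node(6,4) S=85.1669 payoff=0.2131 vs cont=4.2763 → 4.2763 [wait]  node(6,5) S=100.2681 payoff=0.0000 vs cont=0.6623 → 0.6623 [wait]  node(6,6) S=118.0470 payoff=0.0000 vs cont=0.0000 → 0.0000 [wait]  ⇒ S*(6)=72.3400
t_5: node(5,0) S=48.1003 payoff=37.2797 vs cont=36.4789 → 37.2797 [stop]  node(5,1) S=56.6292 payoff=28.7508 vs cont=27.9500 → 28.7508 [stop]  node(5,2) S=66.6703 payoff=18.7097 vs cont=17.9089 → 18.7097 [stop]  node(5,3) S=78.4919 payoff=6.8881 vs cont=8.2510 → 8.2510 [wait]  node(5,4) S=92.4095 payoff=0.0000 vs cont=2.3117 → 2.3117 [wait]  node(5,5) S=108.7950 payoff=0.0000 vs cont=0.3034 → 0.3034 [wait]  ⇒ S*(5)=66.6703
t_4: node(4,0) S=52.1908 payoff=33.1892 vs cont=32.3884 → 33.1892 [stop]  node(4,1) S=61.4450 payoff=23.9350 vs cont=23.1342 → 23.9350 [stop]  node(4,2) S=72.3400 payoff=13.0400 vs cont=12.9650 → 13.0400 [stop]  node(4,3) S=85.1669 payoff=0.2131 vs cont=5.0110 → 5.0110 [wait]  node(4,4) S=100.2681 payoff=0.0000 vs cont=1.2206 → 1.2206 [wait]  ⇒ S*(4)=72.3400
t_3: node(3,0) S=56.6292 payoff=28.7508 vs cont=27.9500 → 28.7508 [stop]  node(3,1) S=66.6703 payoff=18.7097 vs cont=17.9089 → 18.7097 [stop]  node(3,2) S=78.4919 payoff=6.8881 vs cont=8.6422 → 8.6422 [wait]  node(3,3) S=92.4095 payoff=0.0000 vs cont=2.9456 → 2.9456 [wait]  ⇒ S*(3)=66.6703
t_2: node(2,0) S=61.4450 payoff=23.9350 vs cont=23.1342 → 23.9350 [stop]  node(2,1) S=72.3400 payoff=13.0400 vs cont=13.1733 → 13.1733 [wait]  node(2,2) S=85.1669 payoff=0.2131 vs cont=5.5277 → 5.5277 [wait]  ⇒ S*(2)=61.4450
t_1: node(1,0) S=66.6703 payoff=18.7097 vs cont=17.9799 → 18.7097 [stop]  node(1,1) S=78.4919 payoff=6.8881 vs cont=8.9784 → 8.9784 [wait]  ⇒ S*(1)=66.6703
t_0: node(0,0) S=72.3400 payoff=13.0400 vs cont=13.3523 → 13.3523 [wait]  ⇒ S*(0)=-

price = 13.3523
boundary = - 66.6703 61.4450 66.6703 72.3400 66.6703 72.3400 66.6703 72.3400
tree:
13.3523
18.7097 8.9784
23.9350 13.1733 5.5277
28.7508 18.7097 8.6422 2.9456
33.1892 23.9350 13.0400 5.0110 1.2206
37.2797 28.7508 18.7097 8.2510 2.3117 0.3034
41.0496 33.1892 23.9350 13.0400 4.2763 0.6623 0.0000
44.5240 37.2797 28.7508 18.7097 7.6542 1.4456 0.0000 0.0000
47.7261 41.0496 33.1892 23.9350 13.0400 3.1556 0.0000 0.0000 0.0000
50.6773 44.5240 37.2797 28.7508 18.7097 6.8881 0.0000 0.0000 0.0000 0.0000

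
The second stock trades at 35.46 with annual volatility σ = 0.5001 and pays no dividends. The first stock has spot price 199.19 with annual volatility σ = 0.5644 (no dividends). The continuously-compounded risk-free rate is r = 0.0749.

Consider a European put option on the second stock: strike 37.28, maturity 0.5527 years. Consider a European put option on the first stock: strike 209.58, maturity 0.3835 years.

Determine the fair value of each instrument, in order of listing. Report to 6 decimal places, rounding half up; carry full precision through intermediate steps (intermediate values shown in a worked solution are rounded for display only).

[the second stock put K=37.28]
σ√T = 0.5001·√0.5527 = 0.371793
d₁ = (ln(S/K) + (r+σ²/2)T) / (σ√T) = (ln(35.46/37.28) + (0.0749+0.5001²/2)·0.5527) / 0.371793 = (-0.050052 + 0.110512) / 0.371793 = 0.162619
d₂ = d₁ − σ√T = 0.162619 − 0.371793 = -0.209174
e^{−rT} = 0.959448
N(−d₁) = 0.435409,  N(−d₂) = 0.582844
price = K·e^{−rT}·N(−d₂) − S·N(−d₁) = 20.847288 − 15.439610 = 5.407678
[the first stock put K=209.58]
σ√T = 0.5644·√0.3835 = 0.349518
d₁ = (ln(S/K) + (r+σ²/2)T) / (σ√T) = (ln(199.19/209.58) + (0.0749+0.5644²/2)·0.3835) / 0.349518 = (-0.050846 + 0.089806) / 0.349518 = 0.111466
d₂ = d₁ − σ√T = 0.111466 − 0.349518 = -0.238053
e^{−rT} = 0.971684
N(−d₁) = 0.455624,  N(−d₂) = 0.594080
price = K·e^{−rT}·N(−d₂) − S·N(−d₁) = 120.981765 − 90.755665 = 30.226100

price(the second stock put K=37.28) = 5.407678
price(the first stock put K=209.58) = 30.226100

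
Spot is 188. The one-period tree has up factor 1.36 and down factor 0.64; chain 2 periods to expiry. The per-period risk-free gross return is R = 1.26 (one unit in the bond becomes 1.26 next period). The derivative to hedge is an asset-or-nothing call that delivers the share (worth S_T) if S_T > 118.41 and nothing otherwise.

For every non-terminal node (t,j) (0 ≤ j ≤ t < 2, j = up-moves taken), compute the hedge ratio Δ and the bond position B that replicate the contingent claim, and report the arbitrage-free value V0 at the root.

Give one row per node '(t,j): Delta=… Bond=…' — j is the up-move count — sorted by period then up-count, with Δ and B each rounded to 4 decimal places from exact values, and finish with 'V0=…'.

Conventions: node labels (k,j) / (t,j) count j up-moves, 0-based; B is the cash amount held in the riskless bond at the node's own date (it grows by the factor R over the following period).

(0,0): Delta=1.0627 Bond=-12.7248
(1,0): Delta=1.8889 Bond=-115.4393
(1,1): Delta=1.0000 Bond=0.0000
V0=187.0644

Under the risk-neutral measure, an up-move has probability p* = (R−d)/(u−d) = 0.8611 and values discount at R = 1.26.
Terminal payoffs: V(2,0)=0.0000, V(2,1)=163.6352, V(2,2)=347.7248
Node (1,0) S=120.3200: V=(p*·163.6352+(1−p*)·0.0000)/1.26=111.8318; Δ=(163.6352−0.0000)/(163.6352−77.0048)=1.8889; B=V−Δ·S=-115.4393
Node (1,1) S=255.6800: V=(p*·347.7248+(1−p*)·163.6352)/1.26=255.6800; Δ=(347.7248−163.6352)/(347.7248−163.6352)=1.0000; B=V−Δ·S=0.0000
Node (0,0) S=188.0000: V=(p*·255.6800+(1−p*)·111.8318)/1.26=187.0644; Δ=(255.6800−111.8318)/(255.6800−120.3200)=1.0627; B=V−Δ·S=-12.7248
Verification: the root portfolio costs Δ(0,0)·S0 + B(0,0) = 187.0644, matching V0.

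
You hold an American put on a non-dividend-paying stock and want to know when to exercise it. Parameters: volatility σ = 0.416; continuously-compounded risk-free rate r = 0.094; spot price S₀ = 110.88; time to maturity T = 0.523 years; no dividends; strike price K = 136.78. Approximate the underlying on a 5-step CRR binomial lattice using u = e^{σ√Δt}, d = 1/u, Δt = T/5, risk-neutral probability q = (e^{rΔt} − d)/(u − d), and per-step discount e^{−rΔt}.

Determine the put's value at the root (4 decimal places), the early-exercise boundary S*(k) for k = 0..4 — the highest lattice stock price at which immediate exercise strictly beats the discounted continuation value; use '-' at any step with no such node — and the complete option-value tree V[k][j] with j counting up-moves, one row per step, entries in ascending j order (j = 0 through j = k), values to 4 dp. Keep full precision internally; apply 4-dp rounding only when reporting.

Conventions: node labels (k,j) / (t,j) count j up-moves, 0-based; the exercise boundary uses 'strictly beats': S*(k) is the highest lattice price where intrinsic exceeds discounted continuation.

Δt=0.10460, u=1.14401, d=0.87412, q=0.50302, disc=e^(-rΔt)=0.99022
k=5 terminal: V=max(K-S,0) → 80.1954 62.7240 39.8580 9.9318 0.0000 0.0000
k=4: j=0 S=64.7335 intr=72.0465 cont=70.7082 V=72.0465[EX]; j=1 S=84.7210 intr=52.0590 cont=50.7207 V=52.0590[EX]; j=2 S=110.8800 intr=25.9000 cont=24.5617 V=25.9000[EX]; j=3 S=145.1160 intr=0.0000 cont=4.8876 V=4.8876[hold]; j=4 S=189.9229 intr=0.0000 cont=0.0000 V=0.0000[hold]  S*(4)=110.8800
k=3: j=0 S=74.0560 intr=62.7240 cont=61.3857 V=62.7240[EX]; j=1 S=96.9220 intr=39.8580 cont=38.5198 V=39.8580[EX]; j=2 S=126.8482 intr=9.9318 cont=15.1802 V=15.1802[hold]; j=3 S=166.0146 intr=0.0000 cont=2.4052 V=2.4052[hold]  S*(3)=96.9220
k=2: j=0 S=84.7210 intr=52.0590 cont=50.7207 V=52.0590[EX]; j=1 S=110.8800 intr=25.9000 cont=27.1760 V=27.1760[hold]; j=2 S=145.1160 intr=0.0000 cont=8.6684 V=8.6684[hold]  S*(2)=84.7210
k=1: j=0 S=96.9220 intr=39.8580 cont=39.1553 V=39.8580[EX]; j=1 S=126.8482 intr=9.9318 cont=17.6914 V=17.6914[hold]  S*(1)=96.9220
k=0: j=0 S=110.8800 intr=25.9000 cont=28.4268 V=28.4268[hold]  S*(0)=-

price = 28.4268
boundary = - 96.9220 84.7210 96.9220 110.8800
tree:
28.4268
39.8580 17.6914
52.0590 27.1760 8.6684
62.7240 39.8580 15.1802 2.4052
72.0465 52.0590 25.9000 4.8876 0.0000
80.1954 62.7240 39.8580 9.9318 0.0000 0.0000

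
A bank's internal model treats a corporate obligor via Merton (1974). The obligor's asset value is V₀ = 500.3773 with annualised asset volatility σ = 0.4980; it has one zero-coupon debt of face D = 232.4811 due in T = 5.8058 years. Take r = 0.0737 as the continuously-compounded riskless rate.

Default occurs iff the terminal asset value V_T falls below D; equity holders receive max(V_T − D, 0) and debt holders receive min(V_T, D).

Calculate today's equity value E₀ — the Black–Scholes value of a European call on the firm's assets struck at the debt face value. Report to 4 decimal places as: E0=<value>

E0=373.6247

Work the structural quantities from V₀ = 500.3773 against face 232.4811:
d₁ = [ln(V₀/D) + (r + σ²/2)T] / (σ√T)
   = [ln(500.3773/232.4811) + (0.0737 + 0.5·0.4980²)·5.8058] / (0.4980·√5.8058)
   = [0.766553 + 1.147818] / 1.199942 = 1.595386
d₂ = d₁ − σ√T = 1.595386 − 1.199942 = 0.395444
N(d₁) = 0.944687,  N(d₂) = 0.653742,  e^(−rT) = 0.651885
E₀ = V₀·N(d₁) − D·e^(−rT)·N(d₂)
   = 500.3773·0.944687 − 232.4811·0.651885·0.653742 = 373.624724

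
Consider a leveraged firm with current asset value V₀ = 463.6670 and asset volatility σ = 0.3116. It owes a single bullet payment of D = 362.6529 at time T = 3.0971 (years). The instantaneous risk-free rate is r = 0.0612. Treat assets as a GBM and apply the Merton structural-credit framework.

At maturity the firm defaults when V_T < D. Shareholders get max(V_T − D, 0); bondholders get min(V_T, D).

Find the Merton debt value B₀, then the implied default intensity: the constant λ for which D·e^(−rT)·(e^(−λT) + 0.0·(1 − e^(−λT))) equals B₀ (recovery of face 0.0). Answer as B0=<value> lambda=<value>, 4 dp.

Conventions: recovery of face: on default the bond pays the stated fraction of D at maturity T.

B0=275.7202 lambda=0.0273

With assets at 463.6670 and a single debt payment of 362.6529 at 3.0971 years:
d₁ = [ln(V₀/D) + (r + σ²/2)T] / (σ√T)
   = [ln(463.6670/362.6529) + (0.0612 + 0.5·0.3116²)·3.0971] / (0.3116·√3.0971)
   = [0.245720 + 0.339898] / 0.548372 = 1.067923
d₂ = d₁ − σ√T = 1.067923 − 0.548372 = 0.519551
N(d₁) = 0.857222,  N(d₂) = 0.698312,  e^(−rT) = 0.827338
E₀ = V₀·N(d₁) − D·e^(−rT)·N(d₂)
   = 463.6670·0.857222 − 362.6529·0.827338·0.698312 = 187.946795
B₀ = V₀ − E₀ = 463.6670 − 187.946795 = 275.720205
e^(−λT) = (B₀·e^(rT)/D − 0)/(1 − 0) = (275.7202·1.208697/362.6529 − 0)/1 = 0.91895596
λ = −ln(0.91895596)/3.0971 = 0.027289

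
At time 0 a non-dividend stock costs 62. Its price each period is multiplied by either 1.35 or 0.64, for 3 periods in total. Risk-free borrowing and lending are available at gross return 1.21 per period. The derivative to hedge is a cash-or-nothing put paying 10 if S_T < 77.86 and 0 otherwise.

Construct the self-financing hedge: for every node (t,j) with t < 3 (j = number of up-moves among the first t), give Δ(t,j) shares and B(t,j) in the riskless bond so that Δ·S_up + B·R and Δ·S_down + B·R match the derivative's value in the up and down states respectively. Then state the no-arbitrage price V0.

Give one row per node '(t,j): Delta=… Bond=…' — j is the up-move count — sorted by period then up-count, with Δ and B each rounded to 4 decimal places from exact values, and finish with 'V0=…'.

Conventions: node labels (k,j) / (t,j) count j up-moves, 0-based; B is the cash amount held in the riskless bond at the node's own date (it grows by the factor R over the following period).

Arbitrage-free pricing uses the up-move probability p* = (R−d)/(u−d) = 0.8028, discounting each step at R = 1.21.
Payoffs at expiry: V(3,0)=10.0000, V(3,1)=10.0000, V(3,2)=10.0000, V(3,3)=0.0000
(2,0): S=25.3952. Δ = (V_up−V_dn)/(S_up−S_dn) = (10.0000−10.0000)/(34.2835−16.2529) = 0.0000. V = [p*·10.0000 + (1−p*)·10.0000]/1.21 = 8.2645. B = V − Δ·S = 8.2645.
(2,1): S=53.5680. Δ = (V_up−V_dn)/(S_up−S_dn) = (10.0000−10.0000)/(72.3168−34.2835) = 0.0000. V = [p*·10.0000 + (1−p*)·10.0000]/1.21 = 8.2645. B = V − Δ·S = 8.2645.
(2,2): S=112.9950. Δ = (V_up−V_dn)/(S_up−S_dn) = (0.0000−10.0000)/(152.5433−72.3168) = -0.1246. V = [p*·0.0000 + (1−p*)·10.0000]/1.21 = 1.6296. B = V − Δ·S = 15.7141.
(1,0): S=39.6800. Δ = (V_up−V_dn)/(S_up−S_dn) = (8.2645−8.2645)/(53.5680−25.3952) = 0.0000. V = [p*·8.2645 + (1−p*)·8.2645]/1.21 = 6.8301. B = V − Δ·S = 6.8301.
(1,1): S=83.7000. Δ = (V_up−V_dn)/(S_up−S_dn) = (1.6296−8.2645)/(112.9950−53.5680) = -0.1116. V = [p*·1.6296 + (1−p*)·8.2645]/1.21 = 2.4280. B = V − Δ·S = 11.7729.
(0,0): S=62.0000. Δ = (V_up−V_dn)/(S_up−S_dn) = (2.4280−6.8301)/(83.7000−39.6800) = -0.1000. V = [p*·2.4280 + (1−p*)·6.8301]/1.21 = 2.7240. B = V − Δ·S = 8.9242.
Sanity check at the root: Δ(0,0)·S0 + B(0,0) reproduces V0 = 2.7240.

(0,0): Delta=-0.1000 Bond=8.9242
(1,0): Delta=0.0000 Bond=6.8301
(1,1): Delta=-0.1116 Bond=11.7729
(2,0): Delta=0.0000 Bond=8.2645
(2,1): Delta=0.0000 Bond=8.2645
(2,2): Delta=-0.1246 Bond=15.7141
V0=2.7240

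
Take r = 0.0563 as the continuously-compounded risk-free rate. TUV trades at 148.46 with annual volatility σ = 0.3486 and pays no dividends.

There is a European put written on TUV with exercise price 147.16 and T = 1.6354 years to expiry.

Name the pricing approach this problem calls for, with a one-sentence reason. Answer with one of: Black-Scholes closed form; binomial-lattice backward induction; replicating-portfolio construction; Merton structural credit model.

Key observation: the instrument is a plain European put (strike 147.16) on a lognormal asset; the exact continuous-time formula applies directly.

framework: Black-Scholes closed form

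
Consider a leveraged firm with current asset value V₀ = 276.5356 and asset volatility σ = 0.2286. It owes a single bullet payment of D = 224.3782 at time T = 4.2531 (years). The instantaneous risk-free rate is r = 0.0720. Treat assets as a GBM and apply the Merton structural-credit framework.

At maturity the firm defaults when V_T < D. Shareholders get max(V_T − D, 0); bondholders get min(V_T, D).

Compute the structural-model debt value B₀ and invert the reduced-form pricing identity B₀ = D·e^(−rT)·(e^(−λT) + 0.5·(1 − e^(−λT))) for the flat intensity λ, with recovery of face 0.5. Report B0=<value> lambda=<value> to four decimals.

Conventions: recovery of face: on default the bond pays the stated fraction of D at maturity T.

B0=158.3061 lambda=0.0205

Apply the equity-as-call identities (strike 224.3782, horizon 4.2531 years):
d₁ = [ln(V₀/D) + (r + σ²/2)T] / (σ√T)
   = [ln(276.5356/224.3782) + (0.0720 + 0.5·0.2286²)·4.2531] / (0.2286·√4.2531)
   = [0.209007 + 0.417352] / 0.471443 = 1.328600
d₂ = d₁ − σ√T = 1.328600 − 0.471443 = 0.857157
N(d₁) = 0.908010,  N(d₂) = 0.804321,  e^(−rT) = 0.736222
E₀ = V₀·N(d₁) − D·e^(−rT)·N(d₂)
   = 276.5356·0.908010 − 224.3782·0.736222·0.804321 = 118.229517
B₀ = V₀ − E₀ = 276.5356 − 118.229517 = 158.306083
e^(−λT) = (B₀·e^(rT)/D − 0.5)/(1 − 0.5) = (158.3061·1.358285/224.3782 − 0.5)/0.5 = 0.91662890
λ = −ln(0.91662890)/4.2531 = 0.020468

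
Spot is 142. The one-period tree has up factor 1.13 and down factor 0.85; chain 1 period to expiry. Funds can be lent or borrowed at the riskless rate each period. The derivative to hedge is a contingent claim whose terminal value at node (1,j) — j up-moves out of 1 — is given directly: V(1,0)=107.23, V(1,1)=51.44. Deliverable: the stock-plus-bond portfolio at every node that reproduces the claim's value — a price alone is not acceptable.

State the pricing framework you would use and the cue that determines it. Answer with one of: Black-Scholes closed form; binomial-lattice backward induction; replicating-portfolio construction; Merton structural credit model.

Key observation: a price alone would not answer the question — the per-node share/bond construction on the spot-142, 1.13/0.85 tree is required, and only the replicating-portfolio method yields it.

framework: replicating-portfolio construction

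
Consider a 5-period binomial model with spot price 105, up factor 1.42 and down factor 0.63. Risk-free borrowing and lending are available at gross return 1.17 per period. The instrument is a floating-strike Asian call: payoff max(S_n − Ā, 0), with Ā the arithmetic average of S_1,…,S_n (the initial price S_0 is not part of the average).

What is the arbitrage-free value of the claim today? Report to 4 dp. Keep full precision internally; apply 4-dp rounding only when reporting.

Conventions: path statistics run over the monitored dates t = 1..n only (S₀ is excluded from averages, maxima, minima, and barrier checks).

price = 30.8718

Under the martingale measure an up-move has probability p* = 0.6835; value the claim as the probability-weighted average of per-path payoffs, discounted 5 periods at R = 1.17.
Enumerate all 2^5 = 32 price paths (U = up ×1.42, D = down ×0.63); each path with k up-moves has probability p*^k·(1−p*)^(5−k).
DDDDD: Ā=32.2081, payoff=0.0000, prob=0.003174
UDDDD: Ā=72.5961, payoff=0.0000, prob=0.006855
DUDDD: Ā=56.0061, payoff=0.0000, prob=0.006855
UUDDD: Ā=126.2360, payoff=0.0000, prob=0.014807
DDUDD: Ā=45.5544, payoff=0.0000, prob=0.006855
UDUDD: Ā=102.6782, payoff=0.0000, prob=0.014807
DUUDD: Ā=86.0882, payoff=0.0000, prob=0.014807
UUUDD: Ā=194.0400, payoff=0.0000, prob=0.031983
DDDUD: Ā=38.9698, payoff=0.0000, prob=0.006855
UDDUD: Ā=87.8367, payoff=0.0000, prob=0.014807
DUDUD: Ā=71.2467, payoff=0.0000, prob=0.014807
UUDUD: Ā=160.5879, payoff=0.0000, prob=0.031983
DDUUD: Ā=60.7950, payoff=0.0000, prob=0.014807
UDUUD: Ā=137.0301, payoff=0.0000, prob=0.031983
DUUUD: Ā=120.4401, payoff=0.0000, prob=0.031983
UUUUD: Ā=271.4681, payoff=0.0000, prob=0.069084
DDDDU: Ā=34.8215, payoff=0.0000, prob=0.006855
UDDDU: Ā=78.4866, payoff=0.0000, prob=0.014807
DUDDU: Ā=61.8966, payoff=0.0000, prob=0.014807
UUDDU: Ā=139.5131, payoff=0.0000, prob=0.031983
DDUDU: Ā=51.4449, payoff=1.4955, prob=0.014807
UDUDU: Ā=115.9553, payoff=3.3708, prob=0.031983
DUUDU: Ā=99.3653, payoff=19.9608, prob=0.031983
UUUDU: Ā=223.9662, payoff=44.9910, prob=0.069084
DDDUU: Ā=44.8604, payoff=8.0801, prob=0.014807
UDDUU: Ā=101.1139, payoff=18.2122, prob=0.031983
DUDUU: Ā=84.5239, payoff=34.8022, prob=0.031983
UUDUU: Ā=190.5141, payoff=78.4431, prob=0.069084
DDUUU: Ā=74.0722, payoff=45.2539, prob=0.031983
UDUUU: Ā=166.9563, payoff=102.0009, prob=0.069084
DUUUU: Ā=150.3663, payoff=118.5909, prob=0.069084
UUUUU: Ā=338.9209, payoff=267.3002, prob=0.149222
Price = Σ prob·payoff / R^5 = 67.684894 / 2.192448 = 30.8718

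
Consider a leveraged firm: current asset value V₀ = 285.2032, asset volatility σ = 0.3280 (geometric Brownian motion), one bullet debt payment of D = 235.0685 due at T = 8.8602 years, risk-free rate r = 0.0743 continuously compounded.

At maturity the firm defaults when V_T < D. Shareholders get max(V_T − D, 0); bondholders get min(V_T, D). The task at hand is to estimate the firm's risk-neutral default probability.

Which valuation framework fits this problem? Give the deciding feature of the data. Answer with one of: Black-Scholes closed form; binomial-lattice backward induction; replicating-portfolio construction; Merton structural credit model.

Key observation: the asked-for credit quantity lives on the firm's capital structure — asset value, asset volatility, debt face 235.0685 — which is the structural model's domain.

framework: Merton structural credit model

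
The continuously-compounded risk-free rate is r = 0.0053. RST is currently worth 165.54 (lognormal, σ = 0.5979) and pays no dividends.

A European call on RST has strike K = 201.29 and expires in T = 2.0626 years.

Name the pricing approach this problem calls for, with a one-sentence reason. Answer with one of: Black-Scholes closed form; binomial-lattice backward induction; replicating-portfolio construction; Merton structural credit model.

framework: Black-Scholes closed form

Key observation: a European claim on RST (strike 201.29) — a lognormal (GBM) underlying with constant rate and volatility — has an exact closed-form value; no lattice or capital structure is involved.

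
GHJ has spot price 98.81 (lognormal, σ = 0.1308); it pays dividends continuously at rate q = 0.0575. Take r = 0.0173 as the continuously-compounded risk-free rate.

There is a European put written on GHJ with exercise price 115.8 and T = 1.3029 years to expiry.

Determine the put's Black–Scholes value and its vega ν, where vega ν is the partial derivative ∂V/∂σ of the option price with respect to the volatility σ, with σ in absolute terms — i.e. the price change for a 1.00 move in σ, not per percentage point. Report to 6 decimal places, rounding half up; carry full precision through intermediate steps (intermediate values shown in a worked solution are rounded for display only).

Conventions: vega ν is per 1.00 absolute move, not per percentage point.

price = 22.081348
ν = 17.036111

σ√T = 0.1308·√1.3029 = 0.149301
d₁ = (ln(S/K) + (r−q+σ²/2)T) / (σ√T) = (ln(98.81/115.8) + (0.0173−0.0575+0.1308²/2)·1.3029) / 0.149301 = (-0.158666 − 0.041231) / 0.149301 = -1.338883
d₂ = d₁ − σ√T = -1.338883 − 0.149301 = -1.488185
e^{−rT} = 0.977712
e^{−qT} = 0.927821
N(−d₁) = 0.909696,  N(−d₂) = 0.931649
Put price V = K·e^{−rT}·N(−d₂) − S·e^{−qT}·N(−d₁) = 105.480399 − 83.399051 = 22.081348
φ(d₁) = (1/√(2π))·e^{−d₁²/2} = 0.162798
ν = S·e^{−qT}·φ(d₁)·√T = 17.036111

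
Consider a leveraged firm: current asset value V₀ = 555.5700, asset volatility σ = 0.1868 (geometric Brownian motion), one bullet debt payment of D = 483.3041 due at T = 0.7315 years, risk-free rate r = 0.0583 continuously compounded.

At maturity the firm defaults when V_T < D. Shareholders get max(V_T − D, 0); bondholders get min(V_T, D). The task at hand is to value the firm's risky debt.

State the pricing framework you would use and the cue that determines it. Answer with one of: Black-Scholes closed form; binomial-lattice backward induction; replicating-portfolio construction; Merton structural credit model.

Key observation: with the firm-asset dynamics (V₀ = 555.5700) and a single zero-coupon liability of face 483.3041 given, debt value, spread, and default probability all derive from the option view of the balance sheet.

framework: Merton structural credit model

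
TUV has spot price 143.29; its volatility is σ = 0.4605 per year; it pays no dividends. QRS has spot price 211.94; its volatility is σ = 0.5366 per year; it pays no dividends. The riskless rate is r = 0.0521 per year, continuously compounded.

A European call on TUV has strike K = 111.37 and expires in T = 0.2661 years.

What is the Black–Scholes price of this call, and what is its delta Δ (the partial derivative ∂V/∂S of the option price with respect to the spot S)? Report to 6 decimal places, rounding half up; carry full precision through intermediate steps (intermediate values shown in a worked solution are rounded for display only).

σ√T = 0.4605·√0.2661 = 0.237548
d₁ = (ln(S/K) + (r+σ²/2)T) / (σ√T) = (ln(143.29/111.37) + (0.0521+0.4605²/2)·0.2661) / 0.237548 = (0.252013 + 0.042078) / 0.237548 = 1.238026
d₂ = d₁ − σ√T = 1.238026 − 0.237548 = 1.000477
e^{−rT} = 0.986232
N(d₁) = 0.892147,  N(d₂) = 0.841460
Call price V = S·N(d₁) − K·e^{−rT}·N(d₂) = 127.835704 − 92.423162 = 35.412542
Δ = N(d₁) = 0.892147

price = 35.412542
Δ = 0.892147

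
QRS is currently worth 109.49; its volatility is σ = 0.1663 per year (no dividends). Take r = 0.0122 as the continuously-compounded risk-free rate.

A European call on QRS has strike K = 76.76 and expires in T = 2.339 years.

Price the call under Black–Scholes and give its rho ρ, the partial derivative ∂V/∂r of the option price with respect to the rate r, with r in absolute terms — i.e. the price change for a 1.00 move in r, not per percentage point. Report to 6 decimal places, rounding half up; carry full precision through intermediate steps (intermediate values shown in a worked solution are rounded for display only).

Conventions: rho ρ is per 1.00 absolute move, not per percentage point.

σ√T = 0.1663·√2.339 = 0.254336
d₁ = (ln(S/K) + (r+σ²/2)T) / (σ√T) = (ln(109.49/76.76) + (0.0122+0.1663²/2)·2.339) / 0.254336 = (0.355150 + 0.060879) / 0.254336 = 1.635746
d₂ = d₁ − σ√T = 1.635746 − 0.254336 = 1.381410
e^{−rT} = 0.971868
N(d₁) = 0.949054,  N(d₂) = 0.916424
Call price V = S·N(d₁) − K·e^{−rT}·N(d₂) = 103.911883 − 68.365704 = 35.546179
ρ = K·T·e^{−rT}·N(d₂) = 159.907382

price = 35.546179
ρ = 159.907382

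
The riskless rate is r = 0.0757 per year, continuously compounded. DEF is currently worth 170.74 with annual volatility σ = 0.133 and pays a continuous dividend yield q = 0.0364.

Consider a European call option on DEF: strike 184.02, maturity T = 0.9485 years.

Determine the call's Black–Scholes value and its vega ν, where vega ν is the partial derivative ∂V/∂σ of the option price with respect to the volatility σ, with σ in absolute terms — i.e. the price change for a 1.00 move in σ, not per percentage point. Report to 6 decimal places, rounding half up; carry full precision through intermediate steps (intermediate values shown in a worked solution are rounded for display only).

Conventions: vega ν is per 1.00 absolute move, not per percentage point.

σ√T = 0.133·√0.9485 = 0.129530
d₁ = (ln(S/K) + (r−q+σ²/2)T) / (σ√T) = (ln(170.74/184.02) + (0.0757−0.0364+0.133²/2)·0.9485) / 0.129530 = (-0.074903 + 0.045665) / 0.129530 = -0.225720
d₂ = d₁ − σ√T = -0.225720 − 0.129530 = -0.355250
e^{−rT} = 0.930716
e^{−qT} = 0.966064
N(d₁) = 0.410710,  N(d₂) = 0.361201
Call price V = S·e^{−qT}·N(d₁) − K·e^{−rT}·N(d₂) = 67.744821 − 61.863055 = 5.881766
φ(d₁) = (1/√(2π))·e^{−d₁²/2} = 0.388908
ν = S·e^{−qT}·φ(d₁)·√T = 62.475007

price = 5.881766
ν = 62.475007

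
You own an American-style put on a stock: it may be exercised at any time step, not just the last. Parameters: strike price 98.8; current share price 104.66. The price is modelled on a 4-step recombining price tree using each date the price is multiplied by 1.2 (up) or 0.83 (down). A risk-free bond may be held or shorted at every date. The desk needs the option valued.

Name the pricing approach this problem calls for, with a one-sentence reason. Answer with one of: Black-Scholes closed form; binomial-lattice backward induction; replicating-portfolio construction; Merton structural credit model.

framework: binomial-lattice backward induction

Key observation: the defining feature is the embedded early-exercise option across 4 discrete dates on the spot-104.66 tree; pricing the strike-98.8 put means working backward with an exercise test at every node.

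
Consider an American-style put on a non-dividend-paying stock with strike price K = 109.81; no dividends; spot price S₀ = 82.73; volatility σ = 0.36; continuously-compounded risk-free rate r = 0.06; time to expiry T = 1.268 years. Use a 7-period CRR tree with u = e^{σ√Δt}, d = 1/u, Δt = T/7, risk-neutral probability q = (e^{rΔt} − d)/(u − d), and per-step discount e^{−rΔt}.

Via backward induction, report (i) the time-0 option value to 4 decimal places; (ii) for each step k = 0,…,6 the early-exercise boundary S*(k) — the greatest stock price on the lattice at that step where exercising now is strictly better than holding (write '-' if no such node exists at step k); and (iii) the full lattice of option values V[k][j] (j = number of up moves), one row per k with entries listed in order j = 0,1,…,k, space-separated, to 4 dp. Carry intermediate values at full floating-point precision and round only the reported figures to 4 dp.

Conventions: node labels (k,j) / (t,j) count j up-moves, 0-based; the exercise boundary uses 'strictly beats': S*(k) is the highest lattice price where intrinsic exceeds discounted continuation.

Δt=0.18114  u=1.16558  d=0.85794  q=0.49729  discount=0.98919
step 7 (expiry): payoffs max(K−S,0) = 81.5047 71.3551 57.5660 38.8325 13.3815 0.0000 0.0000 0.0000
step 6: (k=6,j=0): S=32.9921, K−S=76.8179, hold=75.6309 ⇒ V=76.8179 exercise | (k=6,j=1): S=44.8223, K−S=64.9877, hold=63.8007 ⇒ V=64.9877 exercise | (k=6,j=2): S=60.8946, K−S=48.9154, hold=47.7284 ⇒ V=48.9154 exercise | (k=6,j=3): S=82.7300, K−S=27.0800, hold=25.8930 ⇒ V=27.0800 exercise | (k=6,j=4): S=112.3951, K−S=0.0000, hold=6.6543 ⇒ V=6.6543 continue | (k=6,j=5): S=152.6975, K−S=0.0000, hold=0.0000 ⇒ V=0.0000 continue | (k=6,j=6): S=207.4514, K−S=0.0000, hold=0.0000 ⇒ V=0.0000 continue  boundary S*=82.7300
step 5: (k=5,j=0): S=38.4549, K−S=71.3551, hold=70.1681 ⇒ V=71.3551 exercise | (k=5,j=1): S=52.2440, K−S=57.5660, hold=56.3790 ⇒ V=57.5660 exercise | (k=5,j=2): S=70.9775, K−S=38.8325, hold=37.6455 ⇒ V=38.8325 exercise | (k=5,j=3): S=96.4285, K−S=13.3815, hold=16.7395 ⇒ V=16.7395 continue | (k=5,j=4): S=131.0056, K−S=0.0000, hold=3.3090 ⇒ V=3.3090 continue | (k=5,j=5): S=177.9812, K−S=0.0000, hold=0.0000 ⇒ V=0.0000 continue  boundary S*=70.9775
step 4: (k=4,j=0): S=44.8223, K−S=64.9877, hold=63.8007 ⇒ V=64.9877 exercise | (k=4,j=1): S=60.8946, K−S=48.9154, hold=47.7284 ⇒ V=48.9154 exercise | (k=4,j=2): S=82.7300, K−S=27.0800, hold=27.5448 ⇒ V=27.5448 continue | (k=4,j=3): S=112.3951, K−S=0.0000, hold=9.9519 ⇒ V=9.9519 continue | (k=4,j=4): S=152.6975, K−S=0.0000, hold=1.6455 ⇒ V=1.6455 continue  boundary S*=60.8946
step 3: (k=3,j=0): S=52.2440, K−S=57.5660, hold=56.3790 ⇒ V=57.5660 exercise | (k=3,j=1): S=70.9775, K−S=38.8325, hold=37.8741 ⇒ V=38.8325 exercise | (k=3,j=2): S=96.4285, K−S=13.3815, hold=18.5928 ⇒ V=18.5928 continue | (k=3,j=3): S=131.0056, K−S=0.0000, hold=5.7583 ⇒ V=5.7583 continue  boundary S*=70.9775
step 2: (k=2,j=0): S=60.8946, K−S=48.9154, hold=47.7284 ⇒ V=48.9154 exercise | (k=2,j=1): S=82.7300, K−S=27.0800, hold=28.4565 ⇒ V=28.4565 continue | (k=2,j=2): S=112.3951, K−S=0.0000, hold=12.0783 ⇒ V=12.0783 continue  boundary S*=60.8946
step 1: (k=1,j=0): S=70.9775, K−S=38.8325, hold=38.3226 ⇒ V=38.8325 exercise | (k=1,j=1): S=96.4285, K−S=13.3815, hold=20.0922 ⇒ V=20.0922 continue  boundary S*=70.9775
step 0: (k=0,j=0): S=82.7300, K−S=27.0800, hold=29.1941 ⇒ V=29.1941 continue  boundary S*=-

price = 29.1941
boundary = - 70.9775 60.8946 70.9775 60.8946 70.9775 82.7300
tree:
29.1941
38.8325 20.0922
48.9154 28.4565 12.0783
57.5660 38.8325 18.5928 5.7583
64.9877 48.9154 27.5448 9.9519 1.6455
71.3551 57.5660 38.8325 16.7395 3.3090 0.0000
76.8179 64.9877 48.9154 27.0800 6.6543 0.0000 0.0000
81.5047 71.3551 57.5660 38.8325 13.3815 0.0000 0.0000 0.0000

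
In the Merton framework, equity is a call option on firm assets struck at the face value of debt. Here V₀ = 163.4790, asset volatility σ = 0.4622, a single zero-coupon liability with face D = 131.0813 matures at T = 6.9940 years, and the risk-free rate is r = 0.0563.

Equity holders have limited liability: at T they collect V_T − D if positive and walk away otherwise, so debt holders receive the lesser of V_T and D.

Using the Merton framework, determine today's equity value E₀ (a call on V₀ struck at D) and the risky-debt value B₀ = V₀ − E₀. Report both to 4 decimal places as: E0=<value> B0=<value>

E0=101.4012 B0=62.0778

With assets at 163.4790 and a single debt payment of 131.0813 at 6.9940 years:
d₁ = [ln(V₀/D) + (r + σ²/2)T] / (σ√T)
   = [ln(163.4790/131.0813) + (0.0563 + 0.5·0.4622²)·6.9940] / (0.4622·√6.9940)
   = [0.220867 + 1.140822] / 1.222342 = 1.114000
d₂ = d₁ − σ√T = 1.114000 − 1.222342 = -0.108342
N(d₁) = 0.867360,  N(d₂) = 0.456862,  e^(−rT) = 0.674514
E₀ = V₀·N(d₁) − D·e^(−rT)·N(d₂)
   = 163.4790·0.867360 − 131.0813·0.674514·0.456862 = 101.401181
B₀ = V₀ − E₀ = 163.4790 − 101.401181 = 62.077819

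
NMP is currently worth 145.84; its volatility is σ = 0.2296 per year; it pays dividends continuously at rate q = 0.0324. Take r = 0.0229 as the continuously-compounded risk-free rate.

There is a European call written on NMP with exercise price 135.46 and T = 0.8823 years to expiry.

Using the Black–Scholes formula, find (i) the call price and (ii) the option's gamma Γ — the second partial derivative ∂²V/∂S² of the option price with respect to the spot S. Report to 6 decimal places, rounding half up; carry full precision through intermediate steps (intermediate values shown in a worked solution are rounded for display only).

σ√T = 0.2296·√0.8823 = 0.215665
d₁ = (ln(S/K) + (r−q+σ²/2)T) / (σ√T) = (ln(145.84/135.46) + (0.0229−0.0324+0.2296²/2)·0.8823) / 0.215665 = (0.073834 + 0.014874) / 0.215665 = 0.411321
d₂ = d₁ − σ√T = 0.411321 − 0.215665 = 0.195656
e^{−rT} = 0.979998
e^{−qT} = 0.971818
N(d₁) = 0.659581,  N(d₂) = 0.577560
Call price V = S·e^{−qT}·N(d₁) − K·e^{−rT}·N(d₂) = 93.482454 − 76.671432 = 16.811022
φ(d₁) = (1/√(2π))·e^{−d₁²/2} = 0.366583
Γ = e^{−qT}·φ(d₁) / (S·σ·√T) = 0.011327

price = 16.811022
Γ = 0.011327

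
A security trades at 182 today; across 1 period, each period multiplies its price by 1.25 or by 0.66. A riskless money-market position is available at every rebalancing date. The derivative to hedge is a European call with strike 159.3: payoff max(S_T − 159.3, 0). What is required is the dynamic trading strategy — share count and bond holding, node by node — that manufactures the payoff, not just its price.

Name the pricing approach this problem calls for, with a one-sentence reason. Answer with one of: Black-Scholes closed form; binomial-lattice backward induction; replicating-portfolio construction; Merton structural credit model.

Key observation: what is demanded is not a single number but the (Δ, B) position at each node of the 1.25/0.66 tree starting at 182; constructing those positions is the replicating-portfolio method.

framework: replicating-portfolio construction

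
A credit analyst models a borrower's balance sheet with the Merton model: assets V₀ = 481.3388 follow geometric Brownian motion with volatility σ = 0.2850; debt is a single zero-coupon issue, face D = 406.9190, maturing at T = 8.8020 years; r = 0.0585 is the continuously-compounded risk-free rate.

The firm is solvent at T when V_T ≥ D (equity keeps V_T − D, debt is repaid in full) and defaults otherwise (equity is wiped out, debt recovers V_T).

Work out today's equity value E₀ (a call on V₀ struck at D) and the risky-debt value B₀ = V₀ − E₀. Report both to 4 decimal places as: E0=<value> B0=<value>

E0=270.7324 B0=210.6064

Apply the equity-as-call identities (strike 406.9190, horizon 8.8020 years):
d₁ = [ln(V₀/D) + (r + σ²/2)T] / (σ√T)
   = [ln(481.3388/406.9190) + (0.0585 + 0.5·0.2850²)·8.8020] / (0.2850·√8.8020)
   = [0.167957 + 0.872388] / 0.845543 = 1.230388
d₂ = d₁ − σ√T = 1.230388 − 0.845543 = 0.384845
N(d₁) = 0.890724,  N(d₂) = 0.649824,  e^(−rT) = 0.597550
E₀ = V₀·N(d₁) − D·e^(−rT)·N(d₂)
   = 481.3388·0.890724 − 406.9190·0.597550·0.649824 = 270.732416
B₀ = V₀ − E₀ = 481.3388 − 270.732416 = 210.606384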